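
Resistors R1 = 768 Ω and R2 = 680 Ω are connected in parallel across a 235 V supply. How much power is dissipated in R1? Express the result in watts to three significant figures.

71.9 W

Every branch has 235 V across it, so for R1 the power is simply V²/R.
P_R1 = V² / R1 = (235)² / 768 Ω = 71.91 W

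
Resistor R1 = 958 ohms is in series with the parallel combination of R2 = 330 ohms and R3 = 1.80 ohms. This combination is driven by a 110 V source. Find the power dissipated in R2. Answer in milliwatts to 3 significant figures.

0.128 mW

First combine the parallel branches into one equivalent R_p, then R1 + R_p is a series pair.
R_p = (330×1.80)/(330+1.80) = 1.790 Ω
R_total = 958 + 1.790 = 959.8 Ω
I = V / R_total = 110 / 959.8 = 0.1146 A
Voltage across the parallel pair: V_p = I × R_p = 0.1146 × 1.790 = 0.2052 V
R2 sees V_p directly, so P = V_p² / R2.
P_R2 = (0.2052)² / 330 = 0.0001276 W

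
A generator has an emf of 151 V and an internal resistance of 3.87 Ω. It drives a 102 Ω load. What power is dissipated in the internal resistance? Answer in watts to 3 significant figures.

7.87 W

Internal loss is I²r, with I set by the total series resistance r+R.
I = ε / (r + R) = 151 / (3.87 + 102) = 1.426 A
P_int = I² r = (1.426)² × 3.87 = 7.873 W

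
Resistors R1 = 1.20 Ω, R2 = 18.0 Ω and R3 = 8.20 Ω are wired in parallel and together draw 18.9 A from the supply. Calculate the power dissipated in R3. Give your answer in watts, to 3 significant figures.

Parallel branches share V, not I — compute V via R_eq, then use V²/R for the target branch.
1/R_eq = 1/1.20 + 1/18.0 + 1/8.20 ⇒ R_eq = 0.9893 Ω
V = I_total × R_eq = 18.90 × 0.9893 = 18.70 V
P_R3 = V² / R3 = (18.70)² / 8.20 = 42.63 W

42.6 W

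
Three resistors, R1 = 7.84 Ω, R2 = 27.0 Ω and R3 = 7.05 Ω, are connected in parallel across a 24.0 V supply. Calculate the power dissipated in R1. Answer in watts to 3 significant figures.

Parallel branches share the same voltage; P = V²/R gives the branch power in one step.
P_R1 = V² / R1 = (24.0)² / 7.84 Ω = 73.47 W

73.5 W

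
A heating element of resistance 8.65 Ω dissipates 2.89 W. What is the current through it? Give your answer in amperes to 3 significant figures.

0.578 A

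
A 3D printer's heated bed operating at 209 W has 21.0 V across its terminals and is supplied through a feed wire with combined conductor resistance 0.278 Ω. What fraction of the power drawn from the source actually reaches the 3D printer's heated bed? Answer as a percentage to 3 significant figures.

I = P / V = 209 / 21.0 = 9.952 A through the feed wire.
P_line = I² R_line = (9.952)² × 0.278 = 27.54 W
P_source = P_load + P_line = 209.0 + 27.54 = 236.5 W
η = P_load / P_source = 209.0 / 236.5 = 0.8836

88.4 %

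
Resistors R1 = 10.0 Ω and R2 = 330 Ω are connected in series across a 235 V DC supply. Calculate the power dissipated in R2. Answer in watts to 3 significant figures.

Every series element carries the same I. Get I from the total resistance, then P = I² × R2.
R_total = 10.0 + 330 = 340.0 Ω
I = V / R_total = 235 / 340.0 = 0.6912 A
P_R2 = I² × R2 = (0.6912)² × 330 = 157.6 W

158 W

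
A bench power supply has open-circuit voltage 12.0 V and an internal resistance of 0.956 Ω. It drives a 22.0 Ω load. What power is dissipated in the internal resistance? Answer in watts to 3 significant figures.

0.261 W

The source's internal resistance is just another series element carrying I; its dissipation is I²r.
I = ε / (r + R) = 12.0 / (0.956 + 22.0) = 0.5227 A
P_int = I² r = (0.5227)² × 0.956 = 0.2612 W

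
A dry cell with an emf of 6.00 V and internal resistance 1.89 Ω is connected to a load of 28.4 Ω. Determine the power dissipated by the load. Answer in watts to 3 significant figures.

1.11 W

Find the circuit current first, then P = I²R for the load (series elements share I).
I = ε / (r + R) = 6.00 / (1.89 + 28.4) = 0.1981 A
P_load = I² R = (0.1981)² × 28.4 = 1.114 W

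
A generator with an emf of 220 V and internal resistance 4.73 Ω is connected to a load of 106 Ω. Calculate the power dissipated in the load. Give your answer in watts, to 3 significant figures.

418 W

With r and R in series, I = ε/(r+R); the load dissipates I²R.
I = ε / (r + R) = 220 / (4.73 + 106) = 1.987 A
P_load = I² R = (1.987)² × 106 = 418.4 W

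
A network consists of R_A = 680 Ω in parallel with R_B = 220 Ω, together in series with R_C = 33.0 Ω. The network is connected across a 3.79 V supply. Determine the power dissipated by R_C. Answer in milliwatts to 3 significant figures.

Reduce the parallel combination to a single R_p; the circuit then becomes R_p in series with the remaining resistor.
R_p = (680×220)/(680+220) = 166.2 Ω
R_total = R_p + 33.0 = 166.2 + 33.0 = 199.2 Ω
I = V / R_total = 3.79 / 199.2 = 0.01902 A
R_C carries the full series current, so P = I²R.
P_R_C = (0.01902)² × 33.0 = 0.01194 W

11.9 mW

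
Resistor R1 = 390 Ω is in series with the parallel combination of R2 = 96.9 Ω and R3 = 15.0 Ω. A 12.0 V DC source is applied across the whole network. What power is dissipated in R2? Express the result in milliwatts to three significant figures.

Collapse R2‖R3 to a single equivalent, reducing the network to two series elements.
R_p = (96.9×15.0)/(96.9+15.0) = 12.99 Ω
R_total = 390 + 12.99 = 403.0 Ω
I = V / R_total = 12.0 / 403.0 = 0.02978 A
Voltage across the parallel pair: V_p = I × R_p = 0.02978 × 12.99 = 0.3868 V
With V_p across R2, its power is V_p²/R2.
P_R2 = (0.3868)² / 96.9 = 0.001544 W

1.54 mW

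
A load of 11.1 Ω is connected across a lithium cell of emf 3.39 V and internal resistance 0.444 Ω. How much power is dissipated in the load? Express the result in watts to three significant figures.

0.957 W

The internal resistance and the load are in series, so the same I flows through both; get I from ε/(r+R), then I²R for the load.
I = ε / (r + R) = 3.39 / (0.444 + 11.1) = 0.2937 A
P_load = I² R = (0.2937)² × 11.1 = 0.9572 W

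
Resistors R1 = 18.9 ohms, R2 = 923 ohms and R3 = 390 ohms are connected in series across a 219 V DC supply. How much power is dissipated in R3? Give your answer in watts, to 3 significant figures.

10.5 W

In a series string the same current flows through every resistor — find that current, then P = I²R for the one we want.
R_total = 18.9 + 923 + 390 = 1332 Ω
I = V / R_total = 219 / 1332 = 0.1644 A
P_R3 = I² × R3 = (0.1644)² × 390 = 10.54 W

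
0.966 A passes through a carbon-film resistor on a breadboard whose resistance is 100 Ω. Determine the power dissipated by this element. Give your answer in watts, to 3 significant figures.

93.3 W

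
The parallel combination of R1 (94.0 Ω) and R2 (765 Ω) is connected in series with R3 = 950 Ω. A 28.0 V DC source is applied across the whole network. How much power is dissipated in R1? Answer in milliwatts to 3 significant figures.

Combine R1 and R2 into their parallel equivalent first, reducing the network to two series resistors.
R_p = (94.0×765)/(94.0+765) = 83.71 Ω
R_total = R_p + 950 = 83.71 + 950 = 1034 Ω
I = V / R_total = 28.0 / 1034 = 0.02709 A
Voltage across the parallel pair: V_p = I × R_p = 0.02709 × 83.71 = 2.268 V
Use P = V²/R for R1 with V = V_p.
P_R1 = (2.268)² / 94.0 = 0.05470 W

54.7 mW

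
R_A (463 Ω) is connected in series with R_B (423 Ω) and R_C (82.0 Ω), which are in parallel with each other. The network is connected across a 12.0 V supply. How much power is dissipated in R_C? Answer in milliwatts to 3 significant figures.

29.3 mW

First combine the parallel branches into one equivalent R_p, then R_A + R_p is a series pair.
R_p = (423×82.0)/(423+82.0) = 68.69 Ω
R_total = 463 + 68.69 = 531.7 Ω
I = V / R_total = 12.0 / 531.7 = 0.02257 A
Voltage across the parallel pair: V_p = I × R_p = 0.02257 × 68.69 = 1.550 V
R_C is across V_p, so use P = V²/R for that branch.
P_R_C = (1.550)² / 82.0 = 0.02931 W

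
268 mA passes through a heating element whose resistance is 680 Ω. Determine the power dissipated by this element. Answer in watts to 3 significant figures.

48.8 W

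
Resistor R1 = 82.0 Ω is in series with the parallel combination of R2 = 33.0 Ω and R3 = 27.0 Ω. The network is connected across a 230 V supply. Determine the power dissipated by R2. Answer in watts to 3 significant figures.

First combine the parallel branches into one equivalent R_p, then R1 + R_p is a series pair.
R_p = (33.0×27.0)/(33.0+27.0) = 14.85 Ω
R_total = 82.0 + 14.85 = 96.85 Ω
I = V / R_total = 230 / 96.85 = 2.375 A
Voltage across the parallel pair: V_p = I × R_p = 2.375 × 14.85 = 35.27 V
R2 is across V_p, so use P = V²/R for that branch.
P_R2 = (35.27)² / 33.0 = 37.69 W

37.7 W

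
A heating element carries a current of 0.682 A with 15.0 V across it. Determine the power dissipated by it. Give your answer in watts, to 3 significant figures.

10.2 W

With V and I both given, power follows immediately from P = V I.
P = 15.0 V × 0.6820 A = 10.23 W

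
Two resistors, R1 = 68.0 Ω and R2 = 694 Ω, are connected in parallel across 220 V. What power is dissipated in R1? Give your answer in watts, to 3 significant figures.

712 W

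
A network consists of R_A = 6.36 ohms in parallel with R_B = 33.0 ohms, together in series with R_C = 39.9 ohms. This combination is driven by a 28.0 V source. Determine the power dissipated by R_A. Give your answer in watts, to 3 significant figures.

Combine R_A and R_B into their parallel equivalent first, reducing the network to two series resistors.
R_p = (6.36×33.0)/(6.36+33.0) = 5.332 Ω
R_total = R_p + 39.9 = 5.332 + 39.9 = 45.23 Ω
I = V / R_total = 28.0 / 45.23 = 0.6190 A
Voltage across the parallel pair: V_p = I × R_p = 0.6190 × 5.332 = 3.301 V
R_A sits across V_p; its power is V_p²/R.
P_R_A = (3.301)² / 6.36 = 1.713 W

1.71 W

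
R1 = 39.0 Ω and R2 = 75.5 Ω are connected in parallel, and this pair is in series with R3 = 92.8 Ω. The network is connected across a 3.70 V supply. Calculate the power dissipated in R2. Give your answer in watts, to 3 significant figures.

0.00854 W

First find R_p for the parallel pair, then treat R_p + R3 as a series loop.
R_p = (39.0×75.5)/(39.0+75.5) = 25.72 Ω
R_total = R_p + 92.8 = 25.72 + 92.8 = 118.5 Ω
I = V / R_total = 3.70 / 118.5 = 0.03122 A
Voltage across the parallel pair: V_p = I × R_p = 0.03122 × 25.72 = 0.8028 V
R2 has V_p across it, so P = V_p²/R2.
P_R2 = (0.8028)² / 75.5 = 0.008537 W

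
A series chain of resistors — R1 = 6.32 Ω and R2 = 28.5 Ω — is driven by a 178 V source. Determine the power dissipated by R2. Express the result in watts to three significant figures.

745 W

Every series element carries the same I. Get I from the total resistance, then P = I² × R2.
R_total = 6.32 + 28.5 = 34.82 Ω
I = V / R_total = 178 / 34.82 = 5.112 A
P_R2 = I² × R2 = (5.112)² × 28.5 = 744.8 W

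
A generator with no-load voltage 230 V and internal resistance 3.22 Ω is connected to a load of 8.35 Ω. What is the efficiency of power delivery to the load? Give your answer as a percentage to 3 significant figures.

72.2 %

Efficiency is P_load / P_total. With a series r and R sharing the same I, P = I²R for each, so η = R/(R+r).
η = R / (R + r) = 8.35 / (8.35 + 3.22) = 0.7217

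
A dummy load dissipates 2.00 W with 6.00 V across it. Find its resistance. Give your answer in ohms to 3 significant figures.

The two known quantities fix the third via R = V² / P.
R = (6.00)² / 2.00 = 18.00 Ω

18.0 Ω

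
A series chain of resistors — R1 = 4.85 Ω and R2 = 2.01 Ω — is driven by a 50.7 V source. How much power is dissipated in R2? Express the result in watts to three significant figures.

110 W

Every series element carries the same I. Get I from the total resistance, then P = I² × R2.
R_total = 4.85 + 2.01 = 6.860 Ω
I = V / R_total = 50.7 / 6.860 = 7.391 A
P_R2 = I² × R2 = (7.391)² × 2.01 = 109.8 W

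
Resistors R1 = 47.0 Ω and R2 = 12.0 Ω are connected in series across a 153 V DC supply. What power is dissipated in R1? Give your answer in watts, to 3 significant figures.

The current is common to all series resistors; compute it, then apply P = I²R for the target.
R_total = 47.0 + 12.0 = 59.00 Ω
I = V / R_total = 153 / 59.00 = 2.593 A
P_R1 = I² × R1 = (2.593)² × 47.0 = 316.1 W

316 W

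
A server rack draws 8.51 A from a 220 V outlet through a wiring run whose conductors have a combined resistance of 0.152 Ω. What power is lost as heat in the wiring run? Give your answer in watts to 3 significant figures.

11.0 W

Only the current and the line resistance are needed for the I²R loss.
The wiring run carries the full 8.51 A.
P_line = I² R_line = (8.510)² × 0.152 = 11.01 W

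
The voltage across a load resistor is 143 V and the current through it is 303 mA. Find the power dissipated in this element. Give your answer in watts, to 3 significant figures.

43.3 W

With V and I both given, power follows immediately from P = V I.
P = 143 V × 0.3030 A = 43.33 W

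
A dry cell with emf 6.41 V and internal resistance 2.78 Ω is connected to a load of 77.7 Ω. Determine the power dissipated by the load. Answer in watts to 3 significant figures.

0.493 W

Load and internal resistance form a series loop — compute the loop current, then the load power via I²R.
I = ε / (r + R) = 6.41 / (2.78 + 77.7) = 0.07965 A
P_load = I² R = (0.07965)² × 77.7 = 0.4929 W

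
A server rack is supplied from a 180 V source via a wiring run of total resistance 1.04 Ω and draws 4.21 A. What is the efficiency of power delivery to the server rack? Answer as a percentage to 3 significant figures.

97.6 %

The wiring run carries the full 4.21 A.
P_line = I² R_line = (4.210)² × 1.04 = 18.43 W
P_source = V I = 180 × 4.210 = 757.8 W; P_load = 739.4 W
η = P_load / P_source = 739.4 / 757.8 = 0.9757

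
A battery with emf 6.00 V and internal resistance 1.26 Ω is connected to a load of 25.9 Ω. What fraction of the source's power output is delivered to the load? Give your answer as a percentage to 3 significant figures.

95.4 %

η = P_load/(P_load+P_int) = I²R/(I²R+I²r) = R/(R+r) — the I² cancels for series elements.
η = R / (R + r) = 25.9 / (25.9 + 1.26) = 0.9536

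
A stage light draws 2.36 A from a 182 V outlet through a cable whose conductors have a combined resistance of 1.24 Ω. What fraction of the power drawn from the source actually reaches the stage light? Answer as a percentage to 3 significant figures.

The cable carries the full 2.36 A.
P_line = I² R_line = (2.360)² × 1.24 = 6.906 W
P_source = V I = 182 × 2.360 = 429.5 W; P_load = 422.6 W
η = P_load / P_source = 422.6 / 429.5 = 0.9839

98.4 %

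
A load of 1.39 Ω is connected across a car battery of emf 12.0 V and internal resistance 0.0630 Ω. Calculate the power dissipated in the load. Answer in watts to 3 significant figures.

94.8 W

Find the circuit current first, then P = I²R for the load (series elements share I).
I = ε / (r + R) = 12.0 / (0.0630 + 1.39) = 8.259 A
P_load = I² R = (8.259)² × 1.39 = 94.81 W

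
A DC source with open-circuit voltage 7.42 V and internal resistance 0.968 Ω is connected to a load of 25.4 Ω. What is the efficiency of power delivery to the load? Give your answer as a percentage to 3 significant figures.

Both r and R carry the same current, so the power split is just the resistance split: η = R/(R+r).
η = R / (R + r) = 25.4 / (25.4 + 0.968) = 0.9633

96.3 %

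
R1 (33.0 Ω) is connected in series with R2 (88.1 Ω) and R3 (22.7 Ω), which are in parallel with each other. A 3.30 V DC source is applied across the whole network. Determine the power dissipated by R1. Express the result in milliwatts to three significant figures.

138 mW

First combine the parallel branches into one equivalent R_p, then R1 + R_p is a series pair.
R_p = (88.1×22.7)/(88.1+22.7) = 18.05 Ω
R_total = 33.0 + 18.05 = 51.05 Ω
I = V / R_total = 3.30 / 51.05 = 0.06464 A
R1 carries the full series current, so P = I²R.
P_R1 = (0.06464)² × 33.0 = 0.1379 W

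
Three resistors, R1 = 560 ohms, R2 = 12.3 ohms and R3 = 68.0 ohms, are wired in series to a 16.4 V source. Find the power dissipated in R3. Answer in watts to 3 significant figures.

0.0446 W

Every series element carries the same I. Get I from the total resistance, then P = I² × R3.
R_total = 560 + 12.3 + 68.0 = 640.3 Ω
I = V / R_total = 16.4 / 640.3 = 0.02561 A
P_R3 = I² × R3 = (0.02561)² × 68.0 = 0.04461 W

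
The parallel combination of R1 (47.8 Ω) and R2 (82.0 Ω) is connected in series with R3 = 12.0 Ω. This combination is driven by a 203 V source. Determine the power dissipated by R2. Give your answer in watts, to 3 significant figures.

Collapse the R1‖R2 pair into one equivalent R_p; then R_p and R3 form a series string.
R_p = (47.8×82.0)/(47.8+82.0) = 30.20 Ω
R_total = R_p + 12.0 = 30.20 + 12.0 = 42.20 Ω
I = V / R_total = 203 / 42.20 = 4.811 A
Voltage across the parallel pair: V_p = I × R_p = 4.811 × 30.20 = 145.3 V
Use P = V²/R for R2 with V = V_p.
P_R2 = (145.3)² / 82.0 = 257.4 W

257 W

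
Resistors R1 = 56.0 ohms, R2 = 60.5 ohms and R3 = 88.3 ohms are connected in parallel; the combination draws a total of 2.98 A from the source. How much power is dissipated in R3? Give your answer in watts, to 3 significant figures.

48.1 W

The branches share the same voltage, but only the total current is given — find V from the equivalent resistance first.
1/R_eq = 1/56.0 + 1/60.5 + 1/88.3 ⇒ R_eq = 21.88 Ω
V = I_total × R_eq = 2.980 × 21.88 = 65.19 V
P_R3 = V² / R3 = (65.19)² / 88.3 = 48.13 W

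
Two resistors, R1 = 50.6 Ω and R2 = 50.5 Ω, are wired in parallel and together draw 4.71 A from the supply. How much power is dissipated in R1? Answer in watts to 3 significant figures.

280 W

We need the common branch voltage; get it from I_total × R_eq, then P = V²/R for the branch.
1/R_eq = 1/50.6 + 1/50.5 ⇒ R_eq = 25.27 Ω
V = I_total × R_eq = 4.710 × 25.27 = 119.0 V
P_R1 = V² / R1 = (119.0)² / 50.6 = 280.1 W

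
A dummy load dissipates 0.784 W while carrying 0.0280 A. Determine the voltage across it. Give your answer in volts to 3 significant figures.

From P = V I = I²R = V²/R, with the two given quantities we get V = P / I.
V = 0.784 / 0.02800 = 28.00 V

28.0 V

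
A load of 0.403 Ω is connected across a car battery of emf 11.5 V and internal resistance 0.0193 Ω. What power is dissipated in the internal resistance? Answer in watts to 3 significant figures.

The internal resistance carries the same current as the load; P_int = I²r.
I = ε / (r + R) = 11.5 / (0.0193 + 0.403) = 27.23 A
P_int = I² r = (27.23)² × 0.0193 = 14.31 W

14.3 W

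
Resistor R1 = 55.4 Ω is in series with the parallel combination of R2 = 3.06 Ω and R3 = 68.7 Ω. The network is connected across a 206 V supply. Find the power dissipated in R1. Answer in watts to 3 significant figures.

691 W

Reduce the parallel pair to R_p first; the network is then a simple series string.
R_p = (3.06×68.7)/(3.06+68.7) = 2.930 Ω
R_total = 55.4 + 2.930 = 58.33 Ω
I = V / R_total = 206 / 58.33 = 3.532 A
All the current flows through R1; use P = I²R.
P_R1 = (3.532)² × 55.4 = 691.0 W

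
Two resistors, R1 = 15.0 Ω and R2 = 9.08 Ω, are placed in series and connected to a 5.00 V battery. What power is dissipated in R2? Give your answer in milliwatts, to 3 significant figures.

Since the resistors are in series they all carry the loop current I = V/R_total; the power in any one is I²R.
R_total = 15.0 + 9.08 = 24.08 Ω
I = V / R_total = 5.00 / 24.08 = 0.2076 A
P_R2 = I² × R2 = (0.2076)² × 9.08 = 0.3915 W

391 mW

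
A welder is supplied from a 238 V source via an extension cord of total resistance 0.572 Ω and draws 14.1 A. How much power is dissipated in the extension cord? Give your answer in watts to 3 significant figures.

Only the current and the line resistance are needed for the I²R loss.
The extension cord carries the full 14.1 A.
P_line = I² R_line = (14.10)² × 0.572 = 113.7 W

114 W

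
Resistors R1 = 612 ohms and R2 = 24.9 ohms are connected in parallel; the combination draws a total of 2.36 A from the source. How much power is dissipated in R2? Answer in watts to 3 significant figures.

128 W

Only the total current is stated, so first find the parallel equivalent to get the voltage across the combination.
1/R_eq = 1/612 + 1/24.9 ⇒ R_eq = 23.93 Ω
V = I_total × R_eq = 2.360 × 23.93 = 56.47 V
P_R2 = V² / R2 = (56.47)² / 24.9 = 128.1 W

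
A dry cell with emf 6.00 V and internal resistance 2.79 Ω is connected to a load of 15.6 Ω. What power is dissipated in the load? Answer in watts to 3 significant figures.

Find the circuit current first, then P = I²R for the load (series elements share I).
I = ε / (r + R) = 6.00 / (2.79 + 15.6) = 0.3263 A
P_load = I² R = (0.3263)² × 15.6 = 1.661 W

1.66 W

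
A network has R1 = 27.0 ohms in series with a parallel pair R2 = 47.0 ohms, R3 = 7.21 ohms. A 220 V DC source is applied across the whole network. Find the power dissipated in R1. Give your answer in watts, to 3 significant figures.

1180 W

Collapse R2‖R3 to a single equivalent, reducing the network to two series elements.
R_p = (47.0×7.21)/(47.0+7.21) = 6.251 Ω
R_total = 27.0 + 6.251 = 33.25 Ω
I = V / R_total = 220 / 33.25 = 6.616 A
The full supply current passes through R1: P = I²R.
P_R1 = (6.616)² × 27.0 = 1182 W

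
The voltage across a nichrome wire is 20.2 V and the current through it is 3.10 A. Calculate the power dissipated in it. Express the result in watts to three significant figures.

62.6 W

Since both terminal voltage and current are stated, P = V I gives the power in one step.
P = 20.2 V × 3.100 A = 62.62 W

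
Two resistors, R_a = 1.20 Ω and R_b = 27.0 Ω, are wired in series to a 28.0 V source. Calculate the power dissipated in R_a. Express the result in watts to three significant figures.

1.18 W

Series elements share the same current, so find I first, then use P = I²R.
R_total = 1.20 + 27.0 = 28.20 Ω
I = V / R_total = 28.0 / 28.20 = 0.9929 A
P_R_a = I² × R_a = (0.9929)² × 1.20 = 1.183 W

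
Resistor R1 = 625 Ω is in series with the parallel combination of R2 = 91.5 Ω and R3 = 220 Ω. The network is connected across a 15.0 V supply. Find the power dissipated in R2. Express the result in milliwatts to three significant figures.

21.6 mW

Collapse R2‖R3 to a single equivalent, reducing the network to two series elements.
R_p = (91.5×220)/(91.5+220) = 64.62 Ω
R_total = 625 + 64.62 = 689.6 Ω
I = V / R_total = 15.0 / 689.6 = 0.02175 A
Voltage across the parallel pair: V_p = I × R_p = 0.02175 × 64.62 = 1.406 V
R2 sees V_p directly, so P = V_p² / R2.
P_R2 = (1.406)² / 91.5 = 0.02159 W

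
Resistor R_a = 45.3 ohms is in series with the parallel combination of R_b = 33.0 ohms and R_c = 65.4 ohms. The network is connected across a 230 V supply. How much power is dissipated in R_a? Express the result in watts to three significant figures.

Collapse R_b‖R_c to a single equivalent, reducing the network to two series elements.
R_p = (33.0×65.4)/(33.0+65.4) = 21.93 Ω
R_total = 45.3 + 21.93 = 67.23 Ω
I = V / R_total = 230 / 67.23 = 3.421 A
R_a carries the full series current, so P = I²R.
P_R_a = (3.421)² × 45.3 = 530.1 W

530 W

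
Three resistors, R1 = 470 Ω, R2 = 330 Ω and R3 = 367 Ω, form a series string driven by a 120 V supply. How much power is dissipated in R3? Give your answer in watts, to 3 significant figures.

Every series element carries the same I. Get I from the total resistance, then P = I² × R3.
R_total = 470 + 330 + 367 = 1167 Ω
I = V / R_total = 120 / 1167 = 0.1028 A
P_R3 = I² × R3 = (0.1028)² × 367 = 3.880 W

3.88 W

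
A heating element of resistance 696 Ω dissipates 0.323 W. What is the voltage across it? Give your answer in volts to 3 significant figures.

15.0 V

The two known quantities fix the third via V = √(P R).
V = √(0.323 × 696) = 14.99 V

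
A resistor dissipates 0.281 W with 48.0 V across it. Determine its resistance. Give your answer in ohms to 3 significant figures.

8200 Ω

The two known quantities fix the third via R = V² / P.
R = (48.0)² / 0.281 = 8199 Ω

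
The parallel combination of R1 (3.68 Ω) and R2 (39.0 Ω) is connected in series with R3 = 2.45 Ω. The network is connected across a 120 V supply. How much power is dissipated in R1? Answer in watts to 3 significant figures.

Combine R1 and R2 into their parallel equivalent first, reducing the network to two series resistors.
R_p = (3.68×39.0)/(3.68+39.0) = 3.363 Ω
R_total = R_p + 2.45 = 3.363 + 2.45 = 5.813 Ω
I = V / R_total = 120 / 5.813 = 20.64 A
Voltage across the parallel pair: V_p = I × R_p = 20.64 × 3.363 = 69.42 V
Use P = V²/R for R1 with V = V_p.
P_R1 = (69.42)² / 3.68 = 1310 W

1310 W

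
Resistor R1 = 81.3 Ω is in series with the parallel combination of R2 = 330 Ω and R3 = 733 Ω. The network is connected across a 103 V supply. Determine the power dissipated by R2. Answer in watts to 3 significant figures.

Collapse R2‖R3 to a single equivalent, reducing the network to two series elements.
R_p = (330×733)/(330+733) = 227.6 Ω
R_total = 81.3 + 227.6 = 308.9 Ω
I = V / R_total = 103 / 308.9 = 0.3335 A
Voltage across the parallel pair: V_p = I × R_p = 0.3335 × 227.6 = 75.89 V
With V_p across R2, its power is V_p²/R2.
P_R2 = (75.89)² / 330 = 17.45 W

17.5 W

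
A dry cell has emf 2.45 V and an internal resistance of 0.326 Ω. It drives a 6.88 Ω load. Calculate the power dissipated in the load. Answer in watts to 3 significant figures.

The internal resistance and the load are in series, so the same I flows through both; get I from ε/(r+R), then I²R for the load.
I = ε / (r + R) = 2.45 / (0.326 + 6.88) = 0.3400 A
P_load = I² R = (0.3400)² × 6.88 = 0.7953 W

0.795 W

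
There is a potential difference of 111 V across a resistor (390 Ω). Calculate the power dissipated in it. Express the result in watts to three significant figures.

31.6 W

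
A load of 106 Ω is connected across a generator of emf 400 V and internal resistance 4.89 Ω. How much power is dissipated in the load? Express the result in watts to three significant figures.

1380 W

Load and internal resistance form a series loop — compute the loop current, then the load power via I²R.
I = ε / (r + R) = 400 / (4.89 + 106) = 3.607 A
P_load = I² R = (3.607)² × 106 = 1379 W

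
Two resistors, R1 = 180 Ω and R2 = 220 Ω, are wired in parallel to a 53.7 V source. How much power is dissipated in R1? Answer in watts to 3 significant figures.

16.0 W

Every branch has 53.7 V across it, so for R1 the power is simply V²/R.
P_R1 = V² / R1 = (53.7)² / 180 Ω = 16.02 W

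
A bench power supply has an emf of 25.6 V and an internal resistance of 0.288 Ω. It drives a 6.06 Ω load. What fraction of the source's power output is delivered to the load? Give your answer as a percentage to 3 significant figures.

95.5 %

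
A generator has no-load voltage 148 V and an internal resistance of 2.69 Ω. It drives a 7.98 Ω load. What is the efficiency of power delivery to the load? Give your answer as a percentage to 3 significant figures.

Both r and R carry the same current, so the power split is just the resistance split: η = R/(R+r).
η = R / (R + r) = 7.98 / (7.98 + 2.69) = 0.7479

74.8 %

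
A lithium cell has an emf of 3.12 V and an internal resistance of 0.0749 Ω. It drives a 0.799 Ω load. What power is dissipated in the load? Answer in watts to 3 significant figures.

10.2 W

With r and R in series, I = ε/(r+R); the load dissipates I²R.
I = ε / (r + R) = 3.12 / (0.0749 + 0.799) = 3.570 A
P_load = I² R = (3.570)² × 0.799 = 10.18 W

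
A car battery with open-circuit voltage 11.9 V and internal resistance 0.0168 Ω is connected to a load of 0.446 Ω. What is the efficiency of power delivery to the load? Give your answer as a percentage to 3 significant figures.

96.4 %

Efficiency is P_load / P_total. With a series r and R sharing the same I, P = I²R for each, so η = R/(R+r).
η = R / (R + r) = 0.446 / (0.446 + 0.0168) = 0.9637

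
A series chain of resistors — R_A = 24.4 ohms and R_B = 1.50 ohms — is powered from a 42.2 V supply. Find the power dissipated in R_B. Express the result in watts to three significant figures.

3.98 W

Every series element carries the same I. Get I from the total resistance, then P = I² × R_B.
R_total = 24.4 + 1.50 = 25.90 Ω
I = V / R_total = 42.2 / 25.90 = 1.629 A
P_R_B = I² × R_B = (1.629)² × 1.50 = 3.982 W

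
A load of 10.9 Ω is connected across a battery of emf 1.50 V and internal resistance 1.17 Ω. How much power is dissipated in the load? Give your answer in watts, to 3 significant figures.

0.168 W

With r and R in series, I = ε/(r+R); the load dissipates I²R.
I = ε / (r + R) = 1.50 / (1.17 + 10.9) = 0.1243 A
P_load = I² R = (0.1243)² × 10.9 = 0.1683 W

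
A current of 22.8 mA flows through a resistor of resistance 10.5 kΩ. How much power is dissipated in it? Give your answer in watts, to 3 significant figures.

5.46 W

With I and R stated, P = I²R applies in one step.
P = (0.02280 A)² × 10500 Ω = 5.458 W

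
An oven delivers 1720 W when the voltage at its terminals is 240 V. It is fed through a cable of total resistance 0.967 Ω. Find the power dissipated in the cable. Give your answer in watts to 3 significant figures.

Only the current and the line resistance are needed for the I²R loss.
I = P / V = 1720 / 240 = 7.167 A through the cable.
P_line = I² R_line = (7.167)² × 0.967 = 49.67 W

49.7 W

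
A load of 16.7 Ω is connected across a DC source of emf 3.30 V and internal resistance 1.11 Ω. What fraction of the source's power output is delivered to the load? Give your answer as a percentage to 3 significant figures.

93.8 %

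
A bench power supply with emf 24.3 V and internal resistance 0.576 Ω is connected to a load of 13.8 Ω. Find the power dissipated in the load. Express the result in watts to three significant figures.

39.4 W

Load and internal resistance form a series loop — compute the loop current, then the load power via I²R.
I = ε / (r + R) = 24.3 / (0.576 + 13.8) = 1.690 A
P_load = I² R = (1.690)² × 13.8 = 39.43 W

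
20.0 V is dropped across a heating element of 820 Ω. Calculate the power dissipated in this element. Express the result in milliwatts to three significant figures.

V and R are stated; P = V²/R avoids computing the current.
P = (20.0 V)² / 820 Ω = 0.4878 W

488 mW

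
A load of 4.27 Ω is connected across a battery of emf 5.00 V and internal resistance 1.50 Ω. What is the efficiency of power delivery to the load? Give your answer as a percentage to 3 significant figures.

η = P_load/(P_load+P_int) = I²R/(I²R+I²r) = R/(R+r) — the I² cancels for series elements.
η = R / (R + r) = 4.27 / (4.27 + 1.50) = 0.7400

74.0 %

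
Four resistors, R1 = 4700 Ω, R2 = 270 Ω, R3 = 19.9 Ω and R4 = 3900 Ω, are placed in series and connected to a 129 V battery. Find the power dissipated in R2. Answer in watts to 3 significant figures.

0.0569 W

Series elements share the same current, so find I first, then use P = I²R.
R_total = 4700 + 270 + 19.9 + 3900 = 8890 Ω
I = V / R_total = 129 / 8890 = 0.01451 A
P_R2 = I² × R2 = (0.01451)² × 270 = 0.05685 W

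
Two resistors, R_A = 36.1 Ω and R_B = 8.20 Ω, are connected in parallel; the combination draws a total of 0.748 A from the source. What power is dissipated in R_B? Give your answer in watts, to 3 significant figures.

3.05 W

We need the common branch voltage; get it from I_total × R_eq, then P = V²/R for the branch.
1/R_eq = 1/36.1 + 1/8.20 ⇒ R_eq = 6.682 Ω
V = I_total × R_eq = 0.7480 × 6.682 = 4.998 V
P_R_B = V² / R_B = (4.998)² / 8.20 = 3.047 W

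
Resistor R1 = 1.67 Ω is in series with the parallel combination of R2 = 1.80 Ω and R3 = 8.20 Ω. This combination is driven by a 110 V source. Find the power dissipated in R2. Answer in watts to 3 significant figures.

Reduce the parallel pair to R_p first; the network is then a simple series string.
R_p = (1.80×8.20)/(1.80+8.20) = 1.476 Ω
R_total = 1.67 + 1.476 = 3.146 Ω
I = V / R_total = 110 / 3.146 = 34.97 A
Voltage across the parallel pair: V_p = I × R_p = 34.97 × 1.476 = 51.61 V
R2 is across V_p, so use P = V²/R for that branch.
P_R2 = (51.61)² / 1.80 = 1480 W

1480 W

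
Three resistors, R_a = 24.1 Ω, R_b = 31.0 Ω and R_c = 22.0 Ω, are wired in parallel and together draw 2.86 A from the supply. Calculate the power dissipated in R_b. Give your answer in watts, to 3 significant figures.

We need the common branch voltage; get it from I_total × R_eq, then P = V²/R for the branch.
1/R_eq = 1/24.1 + 1/31.0 + 1/22.0 ⇒ R_eq = 8.389 Ω
V = I_total × R_eq = 2.860 × 8.389 = 23.99 V
P_R_b = V² / R_b = (23.99)² / 31.0 = 18.57 W

18.6 W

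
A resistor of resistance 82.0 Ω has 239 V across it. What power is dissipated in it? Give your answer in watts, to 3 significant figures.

697 W

With V across and R both known, P = V²/R gives the dissipation directly.
P = (239 V)² / 82.0 Ω = 696.6 W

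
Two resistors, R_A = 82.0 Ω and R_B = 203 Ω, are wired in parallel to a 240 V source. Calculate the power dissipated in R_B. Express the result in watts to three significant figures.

284 W

R_B sits directly across the source, so P = V²/R with V = 240 V.
P_R_B = V² / R_B = (240)² / 203 Ω = 283.7 W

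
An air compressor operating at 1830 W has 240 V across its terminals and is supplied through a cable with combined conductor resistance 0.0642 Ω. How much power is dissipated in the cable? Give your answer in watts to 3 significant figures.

3.73 W

Only the current and the line resistance are needed for the I²R loss.
I = P / V = 1830 / 240 = 7.625 A through the cable.
P_line = I² R_line = (7.625)² × 0.0642 = 3.733 W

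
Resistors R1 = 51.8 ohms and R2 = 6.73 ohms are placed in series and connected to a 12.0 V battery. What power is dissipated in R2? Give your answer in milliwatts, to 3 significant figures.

283 mW

The current is common to all series resistors; compute it, then apply P = I²R for the target.
R_total = 51.8 + 6.73 = 58.53 Ω
I = V / R_total = 12.0 / 58.53 = 0.2050 A
P_R2 = I² × R2 = (0.2050)² × 6.73 = 0.2829 W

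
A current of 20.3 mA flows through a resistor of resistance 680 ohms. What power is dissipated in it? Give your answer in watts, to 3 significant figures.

0.280 W

With I and R stated, P = I²R applies in one step.
P = (0.02030 A)² × 680 Ω = 0.2802 W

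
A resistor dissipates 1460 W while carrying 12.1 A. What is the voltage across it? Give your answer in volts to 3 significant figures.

The two known quantities fix the third via V = P / I.
V = 1460 / 12.10 = 120.7 V

121 V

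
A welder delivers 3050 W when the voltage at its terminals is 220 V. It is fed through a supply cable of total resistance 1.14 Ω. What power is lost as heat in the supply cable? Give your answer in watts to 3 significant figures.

The supply cable is a series resistance carrying the load current; its dissipation is I²R_line.
I = P / V = 3050 / 220 = 13.86 A through the supply cable.
P_line = I² R_line = (13.86)² × 1.14 = 219.1 W

219 W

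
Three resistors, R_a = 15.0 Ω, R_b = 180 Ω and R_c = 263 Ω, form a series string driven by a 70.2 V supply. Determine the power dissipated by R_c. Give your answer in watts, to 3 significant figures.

The current is common to all series resistors; compute it, then apply P = I²R for the target.
R_total = 15.0 + 180 + 263 = 458.0 Ω
I = V / R_total = 70.2 / 458.0 = 0.1533 A
P_R_c = I² × R_c = (0.1533)² × 263 = 6.179 W

6.18 W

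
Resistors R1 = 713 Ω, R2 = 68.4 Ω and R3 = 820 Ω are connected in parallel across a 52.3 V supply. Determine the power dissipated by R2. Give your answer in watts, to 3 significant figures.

Each parallel branch sees the full supply voltage, so P = V²/R applies directly to the target branch.
P_R2 = V² / R2 = (52.3)² / 68.4 Ω = 39.99 W

40.0 W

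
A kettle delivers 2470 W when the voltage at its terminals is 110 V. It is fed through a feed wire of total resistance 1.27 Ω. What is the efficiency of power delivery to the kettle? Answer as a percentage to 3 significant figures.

I = P / V = 2470 / 110 = 22.45 A through the feed wire.
P_line = I² R_line = (22.45)² × 1.27 = 640.3 W
P_source = P_load + P_line = 2470 + 640.3 = 3110 W
η = P_load / P_source = 2470 / 3110 = 0.7941

79.4 %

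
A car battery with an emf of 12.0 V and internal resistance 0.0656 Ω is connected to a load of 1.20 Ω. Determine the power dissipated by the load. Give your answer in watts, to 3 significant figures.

108 W

Find the circuit current first, then P = I²R for the load (series elements share I).
I = ε / (r + R) = 12.0 / (0.0656 + 1.20) = 9.482 A
P_load = I² R = (9.482)² × 1.20 = 107.9 W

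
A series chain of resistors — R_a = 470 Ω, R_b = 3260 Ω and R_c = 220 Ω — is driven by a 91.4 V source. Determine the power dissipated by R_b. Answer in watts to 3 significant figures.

1.75 W

Series elements share the same current, so find I first, then use P = I²R.
R_total = 470 + 3260 + 220 = 3950 Ω
I = V / R_total = 91.4 / 3950 = 0.02314 A
P_R_b = I² × R_b = (0.02314)² × 3260 = 1.745 W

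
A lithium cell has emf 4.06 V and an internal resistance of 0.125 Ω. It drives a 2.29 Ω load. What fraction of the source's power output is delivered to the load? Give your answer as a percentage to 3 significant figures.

The source delivers εI, of which I²R reaches the load and I²r is lost; since I is common, η = R/(R+r).
η = R / (R + r) = 2.29 / (2.29 + 0.125) = 0.9482

94.8 %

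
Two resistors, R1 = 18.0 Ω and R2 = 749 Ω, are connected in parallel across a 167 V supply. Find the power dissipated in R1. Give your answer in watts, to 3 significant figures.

Every branch has 167 V across it, so for R1 the power is simply V²/R.
P_R1 = V² / R1 = (167)² / 18.0 Ω = 1549 W

1550 W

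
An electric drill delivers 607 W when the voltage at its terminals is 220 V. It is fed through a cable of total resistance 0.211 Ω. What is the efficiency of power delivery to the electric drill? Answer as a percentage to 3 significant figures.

99.7 %

I = P / V = 607 / 220 = 2.759 A through the cable.
P_line = I² R_line = (2.759)² × 0.211 = 1.606 W
P_source = P_load + P_line = 607.0 + 1.606 = 608.6 W
η = P_load / P_source = 607.0 / 608.6 = 0.9974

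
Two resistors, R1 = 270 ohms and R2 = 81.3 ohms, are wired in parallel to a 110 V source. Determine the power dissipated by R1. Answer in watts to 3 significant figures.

Every branch has 110 V across it, so for R1 the power is simply V²/R.
P_R1 = V² / R1 = (110)² / 270 Ω = 44.81 W

44.8 W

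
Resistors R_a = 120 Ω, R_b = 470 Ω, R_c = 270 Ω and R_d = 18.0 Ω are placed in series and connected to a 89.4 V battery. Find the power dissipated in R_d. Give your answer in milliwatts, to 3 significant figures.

Since the resistors are in series they all carry the loop current I = V/R_total; the power in any one is I²R.
R_total = 120 + 470 + 270 + 18.0 = 878.0 Ω
I = V / R_total = 89.4 / 878.0 = 0.1018 A
P_R_d = I² × R_d = (0.1018)² × 18.0 = 0.1866 W

187 mW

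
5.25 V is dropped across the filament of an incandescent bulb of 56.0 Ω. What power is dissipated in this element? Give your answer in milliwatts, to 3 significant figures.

V and R are stated; P = V²/R avoids computing the current.
P = (5.25 V)² / 56.0 Ω = 0.4922 W

492 mW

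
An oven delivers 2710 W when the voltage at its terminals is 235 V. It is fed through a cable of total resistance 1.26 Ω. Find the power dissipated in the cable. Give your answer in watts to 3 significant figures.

168 W

The cable and load are in series, so the same current flows in both; the loss is I²R_line.
I = P / V = 2710 / 235 = 11.53 A through the cable.
P_line = I² R_line = (11.53)² × 1.26 = 167.6 W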